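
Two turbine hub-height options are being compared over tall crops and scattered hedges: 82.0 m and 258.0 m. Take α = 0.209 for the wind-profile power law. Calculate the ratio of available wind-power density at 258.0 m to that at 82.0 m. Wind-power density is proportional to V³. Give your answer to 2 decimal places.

Speed ratio: V_B/V_A = (z_B/z_A)^α = (258.0/82.0)^0.209 = (3.1463)^0.209 = 1.27070
Power-density ratio: P_B/P_A = (V_B/V_A)³ = (1.27070)³ = 2.05175

2.05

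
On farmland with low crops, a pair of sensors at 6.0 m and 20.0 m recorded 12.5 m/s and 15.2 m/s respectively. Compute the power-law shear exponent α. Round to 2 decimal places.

α ≈ 0.16

Power law: V₂/V₁ = (z₂/z₁)^α ⇒ α = ln(V₂/V₁) / ln(z₂/z₁)
α = ln(15.2/12.5) / ln(20.0/6.0) = ln(1.2160) / ln(3.3333)
  = 0.19557 / 1.20397 = 0.16243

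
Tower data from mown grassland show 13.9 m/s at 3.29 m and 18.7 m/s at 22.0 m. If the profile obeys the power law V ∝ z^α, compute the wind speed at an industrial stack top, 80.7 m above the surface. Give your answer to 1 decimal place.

22.9 m/s

First find α: α = ln(V₂/V₁)/ln(z₂/z₁) = ln(18.7/13.9)/ln(22.0/3.29) = 0.29663/1.90015 = 0.1561
Extrapolate from 22.0 m to 80.7 m: V₃ = 18.7 × (80.7/22.0)^0.1561 = 18.7 × 1.2249 = 22.9065 m/s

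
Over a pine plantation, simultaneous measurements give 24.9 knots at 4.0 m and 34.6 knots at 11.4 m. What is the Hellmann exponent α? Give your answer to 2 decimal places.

α ≈ 0.31

Power law: V₂/V₁ = (z₂/z₁)^α ⇒ α = ln(V₂/V₁) / ln(z₂/z₁)
α = ln(34.6/24.9) / ln(11.4/4.0) = ln(1.3896) / ln(2.8500)
  = 0.32899 / 1.04732 = 0.31412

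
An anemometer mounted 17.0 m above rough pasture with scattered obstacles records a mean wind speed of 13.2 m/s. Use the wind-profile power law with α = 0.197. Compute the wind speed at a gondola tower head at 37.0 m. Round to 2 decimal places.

15.39 m/s

Power-law profile: V₂ = V₁ · (z₂/z₁)^α
V₂ = 13.2 × (37.0/17.0)^0.197 = 13.2 × (2.1765)^0.197
    = 13.2 × 1.1656 = 15.3855 m/s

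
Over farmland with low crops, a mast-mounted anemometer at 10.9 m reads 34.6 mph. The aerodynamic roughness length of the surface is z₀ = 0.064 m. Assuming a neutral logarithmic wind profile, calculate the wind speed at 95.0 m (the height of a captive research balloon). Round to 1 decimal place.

49.2 mph

Log law: V(z) ∝ ln(z/z₀), so V₂/V₁ = ln(z₂/z₀) / ln(z₁/z₀).
ln(95.0/0.064) = 7.3027, ln(10.9/0.064) = 5.1376
V₂ = 34.6 × 7.3027/5.1376 = 34.6 × 1.4214 = 49.1812 mph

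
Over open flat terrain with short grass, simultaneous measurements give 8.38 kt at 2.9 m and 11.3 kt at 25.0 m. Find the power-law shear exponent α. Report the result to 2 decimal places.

Power law: V₂/V₁ = (z₂/z₁)^α ⇒ α = ln(V₂/V₁) / ln(z₂/z₁)
α = ln(11.3/8.38) / ln(25.0/2.9) = ln(1.3484) / ln(8.6207)
  = 0.29895 / 2.15417 = 0.13878

α ≈ 0.14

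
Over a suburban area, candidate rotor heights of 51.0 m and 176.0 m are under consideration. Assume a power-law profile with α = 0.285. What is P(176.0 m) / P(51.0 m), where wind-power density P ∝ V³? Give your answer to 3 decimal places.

2.884

Speed ratio: V_B/V_A = (z_B/z_A)^α = (176.0/51.0)^0.285 = (3.4510)^0.285 = 1.42336
Power-density ratio: P_B/P_A = (V_B/V_A)³ = (1.42336)³ = 2.88364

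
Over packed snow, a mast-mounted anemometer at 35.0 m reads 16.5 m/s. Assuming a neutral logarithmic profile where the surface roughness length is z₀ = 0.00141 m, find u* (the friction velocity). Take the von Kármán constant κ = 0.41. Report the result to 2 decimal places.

Log law: V(z) = (u*/κ) · ln(z/z₀) ⇒ u* = κ · V / ln(z/z₀)
u* = 0.41 × 16.5 / ln(35.0/0.00141) = 0.41 × 16.5 / 10.1195
   = 6.7650 / 10.1195 = 0.6685 m/s

u* ≈ 0.67 m/s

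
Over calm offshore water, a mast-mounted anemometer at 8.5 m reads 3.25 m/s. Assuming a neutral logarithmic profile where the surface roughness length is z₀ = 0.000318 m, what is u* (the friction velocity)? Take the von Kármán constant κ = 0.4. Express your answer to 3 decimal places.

u* ≈ 0.128 m/s

Log law: V(z) = (u*/κ) · ln(z/z₀) ⇒ u* = κ · V / ln(z/z₀)
u* = 0.4 × 3.25 / ln(8.5/0.000318) = 0.4 × 3.25 / 10.1935
   = 1.3000 / 10.1935 = 0.1275 m/s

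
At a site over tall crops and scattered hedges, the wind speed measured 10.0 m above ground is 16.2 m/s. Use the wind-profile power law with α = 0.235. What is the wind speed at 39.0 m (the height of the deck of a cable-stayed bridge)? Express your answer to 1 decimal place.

22.3 m/s

Power-law profile: V₂ = V₁ · (z₂/z₁)^α
V₂ = 16.2 × (39.0/10.0)^0.235 = 16.2 × (3.9000)^0.235
    = 16.2 × 1.3769 = 22.3057 m/s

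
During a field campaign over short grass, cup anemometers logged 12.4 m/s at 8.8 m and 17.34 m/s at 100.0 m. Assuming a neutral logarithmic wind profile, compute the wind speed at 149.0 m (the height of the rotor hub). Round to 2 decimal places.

Log law: V ∝ ln(z/z₀). From the pair, with r = V₁/V₂ = 0.71511,
ln z₀ = (ln z₁ − r·ln z₂)/(1 − r) = (2.1748 − 0.71511×4.6052)/0.28489 = -3.9259 → z₀ = 0.01972 m
V₃ = V₁ · ln(z₃/z₀)/ln(z₁/z₀) = 12.4 × 8.9298/6.1006 = 18.1505 m/s

18.15 m/s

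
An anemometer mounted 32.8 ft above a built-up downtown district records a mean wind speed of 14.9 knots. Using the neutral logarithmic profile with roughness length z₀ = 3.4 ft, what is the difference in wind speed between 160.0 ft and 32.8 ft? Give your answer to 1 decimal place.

Log law: V₂ = V₁ · ln(z₂/z₀)/ln(z₁/z₀) = 14.9 × 3.8514/2.2667 = 25.3174 knots
ΔV = 25.3174 − 14.9 = 10.4174 knots

10.4 knots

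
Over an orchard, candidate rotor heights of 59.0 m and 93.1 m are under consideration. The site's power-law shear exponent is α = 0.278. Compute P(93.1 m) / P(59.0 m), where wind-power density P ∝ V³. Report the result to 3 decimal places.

1.463

Speed ratio: V_B/V_A = (z_B/z_A)^α = (93.1/59.0)^0.278 = (1.5780)^0.278 = 1.13520
Power-density ratio: P_B/P_A = (V_B/V_A)³ = (1.13520)³ = 1.46290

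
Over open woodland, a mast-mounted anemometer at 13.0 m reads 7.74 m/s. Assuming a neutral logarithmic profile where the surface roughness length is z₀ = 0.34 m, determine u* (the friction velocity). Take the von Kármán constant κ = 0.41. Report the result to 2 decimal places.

Log law: V(z) = (u*/κ) · ln(z/z₀) ⇒ u* = κ · V / ln(z/z₀)
u* = 0.41 × 7.74 / ln(13.0/0.34) = 0.41 × 7.74 / 3.6438
   = 3.1734 / 3.6438 = 0.8709 m/s

u* ≈ 0.87 m/s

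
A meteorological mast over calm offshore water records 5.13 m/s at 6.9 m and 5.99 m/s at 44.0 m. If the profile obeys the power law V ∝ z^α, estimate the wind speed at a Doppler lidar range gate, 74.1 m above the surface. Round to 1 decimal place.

First find α: α = ln(V₂/V₁)/ln(z₂/z₁) = ln(5.99/5.13)/ln(44.0/6.9) = 0.15499/1.85267 = 0.0837
Extrapolate from 44.0 m to 74.1 m: V₃ = 5.99 × (74.1/44.0)^0.0837 = 5.99 × 1.0446 = 6.2570 m/s

6.3 m/s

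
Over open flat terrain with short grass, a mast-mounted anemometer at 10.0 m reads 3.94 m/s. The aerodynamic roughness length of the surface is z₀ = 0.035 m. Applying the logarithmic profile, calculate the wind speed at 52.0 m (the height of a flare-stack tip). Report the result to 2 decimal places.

Log law: V(z) ∝ ln(z/z₀), so V₂/V₁ = ln(z₂/z₀) / ln(z₁/z₀).
ln(52.0/0.035) = 7.3037, ln(10.0/0.035) = 5.6550
V₂ = 3.94 × 7.3037/5.6550 = 3.94 × 1.2915 = 5.0887 m/s

5.09 m/s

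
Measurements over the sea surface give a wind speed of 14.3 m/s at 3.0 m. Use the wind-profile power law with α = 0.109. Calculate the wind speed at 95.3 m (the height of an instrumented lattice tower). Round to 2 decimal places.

20.85 m/s

Power-law profile: V₂ = V₁ · (z₂/z₁)^α
V₂ = 14.3 × (95.3/3.0)^0.109 = 14.3 × (31.7667)^0.109
    = 14.3 × 1.4579 = 20.8474 m/s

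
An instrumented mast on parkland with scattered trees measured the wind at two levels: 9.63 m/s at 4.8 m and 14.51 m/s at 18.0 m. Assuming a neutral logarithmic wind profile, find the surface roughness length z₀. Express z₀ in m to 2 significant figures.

z₀ ≈ 0.35 m

Log law: V(z) ∝ ln(z/z₀). With r = V₁/V₂ = 9.63/14.51 = 0.66368,
r · ln(z₂/z₀) = ln(z₁/z₀) ⇒ ln z₀ = (ln z₁ − r·ln z₂)/(1 − r)
ln z₀ = (1.56862 − 0.66368×2.89037) / 0.33632 = -1.0397
z₀ = exp(-1.0397) = 0.3536 m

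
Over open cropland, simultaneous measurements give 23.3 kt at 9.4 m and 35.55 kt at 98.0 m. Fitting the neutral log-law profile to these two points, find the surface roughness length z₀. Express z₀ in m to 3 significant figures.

Log law: V(z) ∝ ln(z/z₀). With r = V₁/V₂ = 23.3/35.55 = 0.65541,
r · ln(z₂/z₀) = ln(z₁/z₀) ⇒ ln z₀ = (ln z₁ − r·ln z₂)/(1 − r)
ln z₀ = (2.24071 − 0.65541×4.58497) / 0.34459 = -2.2182
z₀ = exp(-2.2182) = 0.1088 m

z₀ ≈ 0.109 m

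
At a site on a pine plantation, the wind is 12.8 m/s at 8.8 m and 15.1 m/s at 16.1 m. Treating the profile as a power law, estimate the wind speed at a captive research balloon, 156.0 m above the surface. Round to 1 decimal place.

First find α: α = ln(V₂/V₁)/ln(z₂/z₁) = ln(15.1/12.8)/ln(16.1/8.8) = 0.16525/0.60407 = 0.2736
Extrapolate from 16.1 m to 156.0 m: V₃ = 15.1 × (156.0/16.1)^0.2736 = 15.1 × 1.8613 = 28.1054 m/s

28.1 m/s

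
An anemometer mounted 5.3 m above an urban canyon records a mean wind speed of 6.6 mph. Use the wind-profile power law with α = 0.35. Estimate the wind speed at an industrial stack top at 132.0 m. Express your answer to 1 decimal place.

20.3 mph

Power-law profile: V₂ = V₁ · (z₂/z₁)^α
V₂ = 6.6 × (132.0/5.3)^0.35 = 6.6 × (24.9057)^0.35
    = 6.6 × 3.0811 = 20.3352 mph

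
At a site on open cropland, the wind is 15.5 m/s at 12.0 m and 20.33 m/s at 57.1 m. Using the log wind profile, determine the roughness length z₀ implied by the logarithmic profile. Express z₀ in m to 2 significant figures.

Log law: V(z) ∝ ln(z/z₀). With r = V₁/V₂ = 15.5/20.33 = 0.76242,
r · ln(z₂/z₀) = ln(z₁/z₀) ⇒ ln z₀ = (ln z₁ − r·ln z₂)/(1 − r)
ln z₀ = (2.48491 − 0.76242×4.04480) / 0.23758 = -2.5210
z₀ = exp(-2.5210) = 0.08038 m

z₀ ≈ 0.080 m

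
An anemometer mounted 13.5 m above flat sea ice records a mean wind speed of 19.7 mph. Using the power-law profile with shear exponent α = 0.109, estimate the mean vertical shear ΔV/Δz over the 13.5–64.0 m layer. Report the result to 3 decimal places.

Power law: V₂ = V₁ · (z₂/z₁)^α = 19.7 × (4.7407)^0.109 = 23.3418 mph
ΔV/Δz = (23.3418 − 19.7)/(64.0 − 13.5) = 3.6418/50.5000 = 0.07211 mph/m

0.072 mph/m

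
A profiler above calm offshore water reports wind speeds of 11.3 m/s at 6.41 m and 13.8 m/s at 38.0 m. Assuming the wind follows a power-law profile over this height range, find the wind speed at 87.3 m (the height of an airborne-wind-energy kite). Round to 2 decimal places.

First find α: α = ln(V₂/V₁)/ln(z₂/z₁) = ln(13.8/11.3)/ln(38.0/6.41) = 0.19987/1.77973 = 0.1123
Extrapolate from 38.0 m to 87.3 m: V₃ = 13.8 × (87.3/38.0)^0.1123 = 13.8 × 1.0979 = 15.1512 m/s

15.15 m/s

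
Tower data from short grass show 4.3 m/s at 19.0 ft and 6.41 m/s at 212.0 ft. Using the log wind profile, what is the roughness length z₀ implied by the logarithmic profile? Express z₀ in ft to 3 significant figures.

z₀ ≈ 0.139 ft

Log law: V(z) ∝ ln(z/z₀). With r = V₁/V₂ = 4.3/6.41 = 0.67083,
r · ln(z₂/z₀) = ln(z₁/z₀) ⇒ ln z₀ = (ln z₁ − r·ln z₂)/(1 − r)
ln z₀ = (2.94444 − 0.67083×5.35659) / 0.32917 = -1.9713
z₀ = exp(-1.9713) = 0.1393 ft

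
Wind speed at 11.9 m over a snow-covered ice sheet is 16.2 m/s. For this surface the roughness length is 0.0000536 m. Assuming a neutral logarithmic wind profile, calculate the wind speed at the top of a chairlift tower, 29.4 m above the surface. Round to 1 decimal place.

Log law: V(z) ∝ ln(z/z₀), so V₂/V₁ = ln(z₂/z₀) / ln(z₁/z₀).
ln(29.4/0.0000536) = 13.2150, ln(11.9/0.0000536) = 12.3105
V₂ = 16.2 × 13.2150/12.3105 = 16.2 × 1.0735 = 17.3902 m/s

17.4 m/s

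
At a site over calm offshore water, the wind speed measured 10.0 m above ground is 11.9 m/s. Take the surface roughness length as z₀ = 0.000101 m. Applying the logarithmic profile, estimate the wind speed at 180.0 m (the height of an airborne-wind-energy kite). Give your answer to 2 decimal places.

14.89 m/s

Log law: V(z) ∝ ln(z/z₀), so V₂/V₁ = ln(z₂/z₀) / ln(z₁/z₀).
ln(180.0/0.000101) = 14.3933, ln(10.0/0.000101) = 11.5030
V₂ = 11.9 × 14.3933/11.5030 = 11.9 × 1.2513 = 14.8901 m/s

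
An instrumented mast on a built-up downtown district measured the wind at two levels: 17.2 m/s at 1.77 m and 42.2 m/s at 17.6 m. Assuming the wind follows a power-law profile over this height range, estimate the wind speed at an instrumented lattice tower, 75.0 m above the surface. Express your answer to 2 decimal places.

74.35 m/s

First find α: α = ln(V₂/V₁)/ln(z₂/z₁) = ln(42.2/17.2)/ln(17.6/1.77) = 0.89751/2.29692 = 0.3907
Extrapolate from 17.6 m to 75.0 m: V₃ = 42.2 × (75.0/17.6)^0.3907 = 42.2 × 1.7619 = 74.3542 m/s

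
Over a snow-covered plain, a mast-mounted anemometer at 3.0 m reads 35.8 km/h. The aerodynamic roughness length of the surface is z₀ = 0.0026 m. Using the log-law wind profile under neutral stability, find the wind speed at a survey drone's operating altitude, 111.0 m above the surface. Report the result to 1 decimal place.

54.1 km/h

Log law: V(z) ∝ ln(z/z₀), so V₂/V₁ = ln(z₂/z₀) / ln(z₁/z₀).
ln(111.0/0.0026) = 10.6618, ln(3.0/0.0026) = 7.0509
V₂ = 35.8 × 10.6618/7.0509 = 35.8 × 1.5121 = 54.1341 km/h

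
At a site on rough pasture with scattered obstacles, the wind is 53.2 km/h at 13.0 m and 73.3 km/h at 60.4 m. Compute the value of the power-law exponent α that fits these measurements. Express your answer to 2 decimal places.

Power law: V₂/V₁ = (z₂/z₁)^α ⇒ α = ln(V₂/V₁) / ln(z₂/z₁)
α = ln(73.3/53.2) / ln(60.4/13.0) = ln(1.3778) / ln(4.6462)
  = 0.32050 / 1.53604 = 0.20865

α ≈ 0.21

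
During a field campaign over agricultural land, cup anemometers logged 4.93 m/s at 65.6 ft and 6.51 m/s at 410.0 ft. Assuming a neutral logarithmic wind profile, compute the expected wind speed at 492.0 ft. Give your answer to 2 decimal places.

6.67 m/s

Log law: V ∝ ln(z/z₀). From the pair, with r = V₁/V₂ = 0.75730,
ln z₀ = (ln z₁ − r·ln z₂)/(1 − r) = (4.1836 − 0.75730×6.0162)/0.24270 = -1.5345 → z₀ = 0.2156 ft
V₃ = V₁ · ln(z₃/z₀)/ln(z₁/z₀) = 4.93 × 7.7330/5.7181 = 6.6672 m/s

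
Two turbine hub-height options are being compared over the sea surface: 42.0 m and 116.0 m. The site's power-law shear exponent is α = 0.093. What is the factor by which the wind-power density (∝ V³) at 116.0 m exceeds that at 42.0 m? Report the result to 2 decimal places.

Speed ratio: V_B/V_A = (z_B/z_A)^α = (116.0/42.0)^0.093 = (2.7619)^0.093 = 1.09909
Power-density ratio: P_B/P_A = (V_B/V_A)³ = (1.09909)³ = 1.32769

1.33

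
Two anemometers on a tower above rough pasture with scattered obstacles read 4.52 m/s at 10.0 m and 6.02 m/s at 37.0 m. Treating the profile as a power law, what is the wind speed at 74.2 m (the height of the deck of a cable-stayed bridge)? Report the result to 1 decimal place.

7.0 m/s

First find α: α = ln(V₂/V₁)/ln(z₂/z₁) = ln(6.02/4.52)/ln(37.0/10.0) = 0.28658/1.30833 = 0.2190
Extrapolate from 37.0 m to 74.2 m: V₃ = 6.02 × (74.2/37.0)^0.2190 = 6.02 × 1.1646 = 7.0112 m/s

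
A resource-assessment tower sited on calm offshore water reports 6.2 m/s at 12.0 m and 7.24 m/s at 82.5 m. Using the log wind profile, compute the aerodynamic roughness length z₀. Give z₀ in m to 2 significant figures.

Log law: V(z) ∝ ln(z/z₀). With r = V₁/V₂ = 6.2/7.24 = 0.85635,
r · ln(z₂/z₀) = ln(z₁/z₀) ⇒ ln z₀ = (ln z₁ − r·ln z₂)/(1 − r)
ln z₀ = (2.48491 − 0.85635×4.41280) / 0.14365 = -9.0083
z₀ = exp(-9.0083) = 0.0001224 m

z₀ ≈ 0.00012 m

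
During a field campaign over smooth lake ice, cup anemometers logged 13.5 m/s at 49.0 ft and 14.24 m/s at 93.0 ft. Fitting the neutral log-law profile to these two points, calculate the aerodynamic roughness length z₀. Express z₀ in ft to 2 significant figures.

Log law: V(z) ∝ ln(z/z₀). With r = V₁/V₂ = 13.5/14.24 = 0.94803,
r · ln(z₂/z₀) = ln(z₁/z₀) ⇒ ln z₀ = (ln z₁ − r·ln z₂)/(1 − r)
ln z₀ = (3.89182 − 0.94803×4.53260) / 0.05197 = -7.7981
z₀ = exp(-7.7981) = 0.0004105 ft

z₀ ≈ 0.00041 ft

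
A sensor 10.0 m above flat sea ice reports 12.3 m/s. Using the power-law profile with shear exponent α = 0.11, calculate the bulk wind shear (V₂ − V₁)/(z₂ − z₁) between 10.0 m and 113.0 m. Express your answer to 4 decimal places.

Power law: V₂ = V₁ · (z₂/z₁)^α = 12.3 × (11.3000)^0.11 = 16.0599 m/s
ΔV/Δz = (16.0599 − 12.3)/(113.0 − 10.0) = 3.7599/103.0000 = 0.03650 m/s/m

0.0365 m/s/m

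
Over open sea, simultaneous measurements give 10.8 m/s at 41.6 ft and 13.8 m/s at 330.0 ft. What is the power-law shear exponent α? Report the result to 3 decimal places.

α ≈ 0.118

Power law: V₂/V₁ = (z₂/z₁)^α ⇒ α = ln(V₂/V₁) / ln(z₂/z₁)
α = ln(13.8/10.8) / ln(330.0/41.6) = ln(1.2778) / ln(7.9327)
  = 0.24512 / 2.07099 = 0.11836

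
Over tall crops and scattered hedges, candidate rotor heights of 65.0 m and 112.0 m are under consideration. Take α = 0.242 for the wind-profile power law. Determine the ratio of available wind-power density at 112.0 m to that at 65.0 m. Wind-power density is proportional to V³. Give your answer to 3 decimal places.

Speed ratio: V_B/V_A = (z_B/z_A)^α = (112.0/65.0)^0.242 = (1.7231)^0.242 = 1.14074
Power-density ratio: P_B/P_A = (V_B/V_A)³ = (1.14074)³ = 1.48442

1.484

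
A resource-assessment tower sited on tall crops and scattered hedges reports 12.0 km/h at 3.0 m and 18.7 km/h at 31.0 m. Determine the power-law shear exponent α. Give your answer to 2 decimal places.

Power law: V₂/V₁ = (z₂/z₁)^α ⇒ α = ln(V₂/V₁) / ln(z₂/z₁)
α = ln(18.7/12.0) / ln(31.0/3.0) = ln(1.5583) / ln(10.3333)
  = 0.44362 / 2.33537 = 0.18996

α ≈ 0.19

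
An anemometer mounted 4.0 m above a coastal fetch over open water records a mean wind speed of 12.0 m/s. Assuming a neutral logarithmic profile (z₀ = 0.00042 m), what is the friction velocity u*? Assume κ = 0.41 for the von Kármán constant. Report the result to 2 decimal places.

u* ≈ 0.54 m/s

Log law: V(z) = (u*/κ) · ln(z/z₀) ⇒ u* = κ · V / ln(z/z₀)
u* = 0.41 × 12.0 / ln(4.0/0.00042) = 0.41 × 12.0 / 9.1616
   = 4.9200 / 9.1616 = 0.5370 m/s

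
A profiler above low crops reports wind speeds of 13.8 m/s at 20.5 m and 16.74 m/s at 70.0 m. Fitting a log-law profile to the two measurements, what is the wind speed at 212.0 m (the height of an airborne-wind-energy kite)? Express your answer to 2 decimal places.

Log law: V ∝ ln(z/z₀). From the pair, with r = V₁/V₂ = 0.82437,
ln z₀ = (ln z₁ − r·ln z₂)/(1 − r) = (3.0204 − 0.82437×4.2485)/0.17563 = -2.7440 → z₀ = 0.06431 m
V₃ = V₁ · ln(z₃/z₀)/ln(z₁/z₀) = 13.8 × 8.1006/5.7644 = 19.3928 m/s

19.39 m/s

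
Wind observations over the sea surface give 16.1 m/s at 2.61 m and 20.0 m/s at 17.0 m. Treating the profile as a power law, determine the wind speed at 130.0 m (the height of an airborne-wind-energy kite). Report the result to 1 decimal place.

25.3 m/s

First find α: α = ln(V₂/V₁)/ln(z₂/z₁) = ln(20.0/16.1)/ln(17.0/2.61) = 0.21691/1.87386 = 0.1158
Extrapolate from 17.0 m to 130.0 m: V₃ = 20.0 × (130.0/17.0)^0.1158 = 20.0 × 1.2655 = 25.3105 m/s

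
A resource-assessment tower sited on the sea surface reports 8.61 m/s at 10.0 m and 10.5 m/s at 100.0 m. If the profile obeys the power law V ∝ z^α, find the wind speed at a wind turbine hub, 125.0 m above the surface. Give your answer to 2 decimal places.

First find α: α = ln(V₂/V₁)/ln(z₂/z₁) = ln(10.5/8.61)/ln(100.0/10.0) = 0.19845/2.30259 = 0.0862
Extrapolate from 100.0 m to 125.0 m: V₃ = 10.5 × (125.0/100.0)^0.0862 = 10.5 × 1.0194 = 10.7039 m/s

10.70 m/s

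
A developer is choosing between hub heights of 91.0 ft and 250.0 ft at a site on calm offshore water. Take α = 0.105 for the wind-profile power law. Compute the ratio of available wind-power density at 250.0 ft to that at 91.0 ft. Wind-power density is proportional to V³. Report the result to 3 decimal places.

1.375

Speed ratio: V_B/V_A = (z_B/z_A)^α = (250.0/91.0)^0.105 = (2.7473)^0.105 = 1.11195
Power-density ratio: P_B/P_A = (V_B/V_A)³ = (1.11195)³ = 1.37484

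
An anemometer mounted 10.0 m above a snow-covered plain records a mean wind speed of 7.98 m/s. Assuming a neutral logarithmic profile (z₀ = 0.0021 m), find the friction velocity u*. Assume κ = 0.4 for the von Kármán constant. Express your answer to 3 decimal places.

u* ≈ 0.377 m/s

Log law: V(z) = (u*/κ) · ln(z/z₀) ⇒ u* = κ · V / ln(z/z₀)
u* = 0.4 × 7.98 / ln(10.0/0.0021) = 0.4 × 7.98 / 8.4684
   = 3.1920 / 8.4684 = 0.3769 m/s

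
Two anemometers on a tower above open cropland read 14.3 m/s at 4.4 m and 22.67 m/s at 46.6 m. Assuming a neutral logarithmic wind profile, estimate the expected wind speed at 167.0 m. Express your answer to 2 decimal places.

Log law: V ∝ ln(z/z₀). From the pair, with r = V₁/V₂ = 0.63079,
ln z₀ = (ln z₁ − r·ln z₂)/(1 − r) = (1.4816 − 0.63079×3.8416)/0.36921 = -2.5504 → z₀ = 0.07805 m
V₃ = V₁ · ln(z₃/z₀)/ln(z₁/z₀) = 14.3 × 7.6684/4.0320 = 27.1969 m/s

27.20 m/s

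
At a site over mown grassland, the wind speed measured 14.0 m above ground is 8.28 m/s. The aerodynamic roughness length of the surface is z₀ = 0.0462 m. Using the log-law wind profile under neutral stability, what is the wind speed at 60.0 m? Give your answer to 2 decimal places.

Log law: V(z) ∝ ln(z/z₀), so V₂/V₁ = ln(z₂/z₀) / ln(z₁/z₀).
ln(60.0/0.0462) = 7.1691, ln(14.0/0.0462) = 5.7138
V₂ = 8.28 × 7.1691/5.7138 = 8.28 × 1.2547 = 10.3889 m/s

10.39 m/s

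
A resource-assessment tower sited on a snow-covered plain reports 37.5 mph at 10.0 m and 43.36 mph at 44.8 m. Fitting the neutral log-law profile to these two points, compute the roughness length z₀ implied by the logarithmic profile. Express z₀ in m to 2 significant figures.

Log law: V(z) ∝ ln(z/z₀). With r = V₁/V₂ = 37.5/43.36 = 0.86485,
r · ln(z₂/z₀) = ln(z₁/z₀) ⇒ ln z₀ = (ln z₁ − r·ln z₂)/(1 − r)
ln z₀ = (2.30259 − 0.86485×3.80221) / 0.13515 = -7.2940
z₀ = exp(-7.2940) = 0.0006796 m

z₀ ≈ 0.00068 m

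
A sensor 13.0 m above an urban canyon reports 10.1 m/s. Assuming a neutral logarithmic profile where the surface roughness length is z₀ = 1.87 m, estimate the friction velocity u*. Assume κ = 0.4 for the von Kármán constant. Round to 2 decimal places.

u* ≈ 2.08 m/s

Log law: V(z) = (u*/κ) · ln(z/z₀) ⇒ u* = κ · V / ln(z/z₀)
u* = 0.4 × 10.1 / ln(13.0/1.87) = 0.4 × 10.1 / 1.9390
   = 4.0400 / 1.9390 = 2.0835 m/s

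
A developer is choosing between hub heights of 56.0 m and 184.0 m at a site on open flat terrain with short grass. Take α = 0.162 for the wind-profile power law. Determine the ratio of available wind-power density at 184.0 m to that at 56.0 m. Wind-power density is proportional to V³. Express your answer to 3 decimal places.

Speed ratio: V_B/V_A = (z_B/z_A)^α = (184.0/56.0)^0.162 = (3.2857)^0.162 = 1.21253
Power-density ratio: P_B/P_A = (V_B/V_A)³ = (1.21253)³ = 1.78272

1.783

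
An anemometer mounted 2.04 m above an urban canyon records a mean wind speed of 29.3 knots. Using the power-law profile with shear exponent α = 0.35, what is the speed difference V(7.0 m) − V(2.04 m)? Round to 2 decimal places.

Power law: V₂ = V₁ · (z₂/z₁)^α = 29.3 × (3.4314)^0.35 = 45.1109 knots
ΔV = 45.1109 − 29.3 = 15.8109 knots

15.81 knots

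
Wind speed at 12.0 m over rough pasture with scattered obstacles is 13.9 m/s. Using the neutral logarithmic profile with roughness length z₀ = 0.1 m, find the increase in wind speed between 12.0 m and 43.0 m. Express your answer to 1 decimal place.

Log law: V₂ = V₁ · ln(z₂/z₀)/ln(z₁/z₀) = 13.9 × 6.0638/4.7875 = 17.6056 m/s
ΔV = 17.6056 − 13.9 = 3.7056 m/s

3.7 m/s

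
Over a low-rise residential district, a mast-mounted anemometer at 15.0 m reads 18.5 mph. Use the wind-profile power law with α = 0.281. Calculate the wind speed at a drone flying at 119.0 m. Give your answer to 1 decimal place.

Power-law profile: V₂ = V₁ · (z₂/z₁)^α
V₂ = 18.5 × (119.0/15.0)^0.281 = 18.5 × (7.9333)^0.281
    = 18.5 × 1.7896 = 33.1069 mph

33.1 mph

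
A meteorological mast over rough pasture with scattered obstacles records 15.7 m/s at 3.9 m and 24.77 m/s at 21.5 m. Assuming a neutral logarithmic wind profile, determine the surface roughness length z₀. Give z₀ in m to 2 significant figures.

z₀ ≈ 0.20 m

Log law: V(z) ∝ ln(z/z₀). With r = V₁/V₂ = 15.7/24.77 = 0.63383,
r · ln(z₂/z₀) = ln(z₁/z₀) ⇒ ln z₀ = (ln z₁ − r·ln z₂)/(1 − r)
ln z₀ = (1.36098 − 0.63383×3.06805) / 0.36617 = -1.5939
z₀ = exp(-1.5939) = 0.2031 m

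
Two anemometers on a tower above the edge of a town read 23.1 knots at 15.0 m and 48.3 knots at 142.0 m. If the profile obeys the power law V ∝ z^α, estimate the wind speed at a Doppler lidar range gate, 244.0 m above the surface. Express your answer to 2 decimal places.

57.69 knots

First find α: α = ln(V₂/V₁)/ln(z₂/z₁) = ln(48.3/23.1)/ln(142.0/15.0) = 0.73760/2.24778 = 0.3281
Extrapolate from 142.0 m to 244.0 m: V₃ = 48.3 × (244.0/142.0)^0.3281 = 48.3 × 1.1944 = 57.6892 knots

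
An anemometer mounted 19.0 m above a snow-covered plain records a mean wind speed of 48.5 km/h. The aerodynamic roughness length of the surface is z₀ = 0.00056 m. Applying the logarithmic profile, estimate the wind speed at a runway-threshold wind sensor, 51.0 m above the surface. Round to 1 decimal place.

Log law: V(z) ∝ ln(z/z₀), so V₂/V₁ = ln(z₂/z₀) / ln(z₁/z₀).
ln(51.0/0.00056) = 11.4194, ln(19.0/0.00056) = 10.4320
V₂ = 48.5 × 11.4194/10.4320 = 48.5 × 1.0946 = 53.0905 km/h

53.1 km/h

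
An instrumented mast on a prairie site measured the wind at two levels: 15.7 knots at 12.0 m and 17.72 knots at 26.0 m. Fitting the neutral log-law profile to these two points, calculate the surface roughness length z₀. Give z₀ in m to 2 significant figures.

Log law: V(z) ∝ ln(z/z₀). With r = V₁/V₂ = 15.7/17.72 = 0.88600,
r · ln(z₂/z₀) = ln(z₁/z₀) ⇒ ln z₀ = (ln z₁ − r·ln z₂)/(1 − r)
ln z₀ = (2.48491 − 0.88600×3.25810) / 0.11400 = -3.5245
z₀ = exp(-3.5245) = 0.02947 m

z₀ ≈ 0.029 m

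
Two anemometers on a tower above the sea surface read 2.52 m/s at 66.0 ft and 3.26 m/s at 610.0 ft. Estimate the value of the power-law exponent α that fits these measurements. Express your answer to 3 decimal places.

Power law: V₂/V₁ = (z₂/z₁)^α ⇒ α = ln(V₂/V₁) / ln(z₂/z₁)
α = ln(3.26/2.52) / ln(610.0/66.0) = ln(1.2937) / ln(9.2424)
  = 0.25747 / 2.22380 = 0.11578

α ≈ 0.116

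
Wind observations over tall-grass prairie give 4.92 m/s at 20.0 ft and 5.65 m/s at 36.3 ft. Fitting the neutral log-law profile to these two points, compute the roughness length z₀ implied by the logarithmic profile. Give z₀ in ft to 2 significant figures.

z₀ ≈ 0.36 ft

Log law: V(z) ∝ ln(z/z₀). With r = V₁/V₂ = 4.92/5.65 = 0.87080,
r · ln(z₂/z₀) = ln(z₁/z₀) ⇒ ln z₀ = (ln z₁ − r·ln z₂)/(1 − r)
ln z₀ = (2.99573 − 0.87080×3.59182) / 0.12920 = -1.0217
z₀ = exp(-1.0217) = 0.3600 ft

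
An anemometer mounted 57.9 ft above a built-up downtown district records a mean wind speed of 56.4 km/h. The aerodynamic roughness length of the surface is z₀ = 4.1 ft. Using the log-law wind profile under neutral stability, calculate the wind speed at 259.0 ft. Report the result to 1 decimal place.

88.3 km/h

Log law: V(z) ∝ ln(z/z₀), so V₂/V₁ = ln(z₂/z₀) / ln(z₁/z₀).
ln(259.0/4.1) = 4.1458, ln(57.9/4.1) = 2.6477
V₂ = 56.4 × 4.1458/2.6477 = 56.4 × 1.5658 = 88.3116 km/h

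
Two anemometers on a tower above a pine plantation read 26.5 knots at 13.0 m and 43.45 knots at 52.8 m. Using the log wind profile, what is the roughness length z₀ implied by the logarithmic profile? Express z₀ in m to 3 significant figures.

z₀ ≈ 1.45 m

Log law: V(z) ∝ ln(z/z₀). With r = V₁/V₂ = 26.5/43.45 = 0.60990,
r · ln(z₂/z₀) = ln(z₁/z₀) ⇒ ln z₀ = (ln z₁ − r·ln z₂)/(1 − r)
ln z₀ = (2.56495 − 0.60990×3.96651) / 0.39010 = 0.3737
z₀ = exp(0.3737) = 1.453 m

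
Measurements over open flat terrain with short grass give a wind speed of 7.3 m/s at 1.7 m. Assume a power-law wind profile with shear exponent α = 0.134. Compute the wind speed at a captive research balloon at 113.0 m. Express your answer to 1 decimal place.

12.8 m/s

Power-law profile: V₂ = V₁ · (z₂/z₁)^α
V₂ = 7.3 × (113.0/1.7)^0.134 = 7.3 × (66.4706)^0.134
    = 7.3 × 1.7548 = 12.8102 m/s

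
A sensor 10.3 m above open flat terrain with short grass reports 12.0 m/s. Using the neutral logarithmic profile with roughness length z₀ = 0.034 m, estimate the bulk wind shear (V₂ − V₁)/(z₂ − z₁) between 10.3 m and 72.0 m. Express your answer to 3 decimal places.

Log law: V₂ = V₁ · ln(z₂/z₀)/ln(z₁/z₀) = 12.0 × 7.6581/5.7135 = 16.0840 m/s
ΔV/Δz = (16.0840 − 12.0)/(72.0 − 10.3) = 4.0840/61.7000 = 0.06619 m/s/m

0.066 m/s/m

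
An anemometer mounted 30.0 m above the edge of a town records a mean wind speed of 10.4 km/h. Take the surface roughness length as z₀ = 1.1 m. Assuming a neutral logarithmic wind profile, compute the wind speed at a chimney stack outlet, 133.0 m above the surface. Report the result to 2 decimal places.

15.08 km/h

Log law: V(z) ∝ ln(z/z₀), so V₂/V₁ = ln(z₂/z₀) / ln(z₁/z₀).
ln(133.0/1.1) = 4.7950, ln(30.0/1.1) = 3.3059
V₂ = 10.4 × 4.7950/3.3059 = 10.4 × 1.4505 = 15.0847 km/h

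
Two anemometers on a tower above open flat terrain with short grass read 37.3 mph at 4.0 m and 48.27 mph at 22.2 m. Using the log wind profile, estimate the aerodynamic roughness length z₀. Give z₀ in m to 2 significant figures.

z₀ ≈ 0.012 m

Log law: V(z) ∝ ln(z/z₀). With r = V₁/V₂ = 37.3/48.27 = 0.77274,
r · ln(z₂/z₀) = ln(z₁/z₀) ⇒ ln z₀ = (ln z₁ − r·ln z₂)/(1 − r)
ln z₀ = (1.38629 − 0.77274×3.10009) / 0.22726 = -4.4409
z₀ = exp(-4.4409) = 0.01178 m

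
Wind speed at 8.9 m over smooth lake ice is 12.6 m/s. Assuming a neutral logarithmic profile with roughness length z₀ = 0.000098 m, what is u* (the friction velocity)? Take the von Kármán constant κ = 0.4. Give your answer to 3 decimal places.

Log law: V(z) = (u*/κ) · ln(z/z₀) ⇒ u* = κ · V / ln(z/z₀)
u* = 0.4 × 12.6 / ln(8.9/0.000098) = 0.4 × 12.6 / 11.4166
   = 5.0400 / 11.4166 = 0.4415 m/s

u* ≈ 0.441 m/s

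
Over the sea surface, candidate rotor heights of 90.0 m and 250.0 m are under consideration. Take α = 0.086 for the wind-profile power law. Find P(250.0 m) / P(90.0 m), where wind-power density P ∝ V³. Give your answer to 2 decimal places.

Speed ratio: V_B/V_A = (z_B/z_A)^α = (250.0/90.0)^0.086 = (2.7778)^0.086 = 1.09184
Power-density ratio: P_B/P_A = (V_B/V_A)³ = (1.09184)³ = 1.30159

1.30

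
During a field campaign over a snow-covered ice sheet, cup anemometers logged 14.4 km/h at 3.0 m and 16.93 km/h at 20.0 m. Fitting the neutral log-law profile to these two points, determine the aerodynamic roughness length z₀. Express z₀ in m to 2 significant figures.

z₀ ≈ 0.000061 m

Log law: V(z) ∝ ln(z/z₀). With r = V₁/V₂ = 14.4/16.93 = 0.85056,
r · ln(z₂/z₀) = ln(z₁/z₀) ⇒ ln z₀ = (ln z₁ − r·ln z₂)/(1 − r)
ln z₀ = (1.09861 − 0.85056×2.99573) / 0.14944 = -9.6992
z₀ = exp(-9.6992) = 0.00006133 m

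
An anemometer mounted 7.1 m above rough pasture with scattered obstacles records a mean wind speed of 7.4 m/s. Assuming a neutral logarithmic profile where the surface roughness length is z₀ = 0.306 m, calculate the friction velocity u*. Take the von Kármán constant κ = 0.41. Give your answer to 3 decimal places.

u* ≈ 0.965 m/s

Log law: V(z) = (u*/κ) · ln(z/z₀) ⇒ u* = κ · V / ln(z/z₀)
u* = 0.41 × 7.4 / ln(7.1/0.306) = 0.41 × 7.4 / 3.1443
   = 3.0340 / 3.1443 = 0.9649 m/s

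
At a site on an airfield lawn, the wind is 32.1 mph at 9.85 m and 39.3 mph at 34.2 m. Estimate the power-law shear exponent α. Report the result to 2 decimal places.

α ≈ 0.16

Power law: V₂/V₁ = (z₂/z₁)^α ⇒ α = ln(V₂/V₁) / ln(z₂/z₁)
α = ln(39.3/32.1) / ln(34.2/9.85) = ln(1.2243) / ln(3.4721)
  = 0.20237 / 1.24475 = 0.16258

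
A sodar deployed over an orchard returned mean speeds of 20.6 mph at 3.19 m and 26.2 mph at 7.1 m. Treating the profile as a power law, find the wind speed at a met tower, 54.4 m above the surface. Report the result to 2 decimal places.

First find α: α = ln(V₂/V₁)/ln(z₂/z₁) = ln(26.2/20.6)/ln(7.1/3.19) = 0.24047/0.80007 = 0.3006
Extrapolate from 7.1 m to 54.4 m: V₃ = 26.2 × (54.4/7.1)^0.3006 = 26.2 × 1.8441 = 48.3166 mph

48.32 mph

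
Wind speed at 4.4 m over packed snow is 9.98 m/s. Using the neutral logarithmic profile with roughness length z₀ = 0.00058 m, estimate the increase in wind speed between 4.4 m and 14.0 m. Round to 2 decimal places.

1.29 m/s

Log law: V₂ = V₁ · ln(z₂/z₀)/ln(z₁/z₀) = 9.98 × 10.0915/8.9341 = 11.2730 m/s
ΔV = 11.2730 − 9.98 = 1.2930 m/s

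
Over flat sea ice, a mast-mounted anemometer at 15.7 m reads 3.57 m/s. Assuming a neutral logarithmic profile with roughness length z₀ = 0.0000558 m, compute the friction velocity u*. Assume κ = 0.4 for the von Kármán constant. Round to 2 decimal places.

Log law: V(z) = (u*/κ) · ln(z/z₀) ⇒ u* = κ · V / ln(z/z₀)
u* = 0.4 × 3.57 / ln(15.7/0.0000558) = 0.4 × 3.57 / 12.5474
   = 1.4280 / 12.5474 = 0.1138 m/s

u* ≈ 0.11 m/s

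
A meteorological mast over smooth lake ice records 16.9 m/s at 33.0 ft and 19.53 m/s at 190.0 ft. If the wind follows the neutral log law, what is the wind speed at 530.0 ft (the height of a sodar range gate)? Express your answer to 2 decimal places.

21.07 m/s

Log law: V ∝ ln(z/z₀). From the pair, with r = V₁/V₂ = 0.86534,
ln z₀ = (ln z₁ − r·ln z₂)/(1 − r) = (3.4965 − 0.86534×5.2470)/0.13466 = -7.7521 → z₀ = 0.0004299 ft
V₃ = V₁ · ln(z₃/z₀)/ln(z₁/z₀) = 16.9 × 14.0249/11.2486 = 21.0713 m/s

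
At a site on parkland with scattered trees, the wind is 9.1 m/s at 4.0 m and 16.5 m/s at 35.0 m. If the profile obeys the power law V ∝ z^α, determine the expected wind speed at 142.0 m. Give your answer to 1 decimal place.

First find α: α = ln(V₂/V₁)/ln(z₂/z₁) = ln(16.5/9.1)/ln(35.0/4.0) = 0.59509/2.16905 = 0.2744
Extrapolate from 35.0 m to 142.0 m: V₃ = 16.5 × (142.0/35.0)^0.2744 = 16.5 × 1.4685 = 24.2299 m/s

24.2 m/s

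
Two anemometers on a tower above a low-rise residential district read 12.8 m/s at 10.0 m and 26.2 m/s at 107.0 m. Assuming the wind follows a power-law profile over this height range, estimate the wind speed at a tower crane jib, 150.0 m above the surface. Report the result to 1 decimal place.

29.0 m/s

First find α: α = ln(V₂/V₁)/ln(z₂/z₁) = ln(26.2/12.8)/ln(107.0/10.0) = 0.71631/2.37024 = 0.3022
Extrapolate from 107.0 m to 150.0 m: V₃ = 26.2 × (150.0/107.0)^0.3022 = 26.2 × 1.1075 = 29.0160 m/s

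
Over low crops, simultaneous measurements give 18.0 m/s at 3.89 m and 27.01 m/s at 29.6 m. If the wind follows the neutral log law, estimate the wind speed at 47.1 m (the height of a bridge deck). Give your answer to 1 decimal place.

29.1 m/s

Log law: V ∝ ln(z/z₀). From the pair, with r = V₁/V₂ = 0.66642,
ln z₀ = (ln z₁ − r·ln z₂)/(1 − r) = (1.3584 − 0.66642×3.3878)/0.33358 = -2.6958 → z₀ = 0.06749 m
V₃ = V₁ · ln(z₃/z₀)/ln(z₁/z₀) = 18.0 × 6.5481/4.0542 = 29.0723 m/s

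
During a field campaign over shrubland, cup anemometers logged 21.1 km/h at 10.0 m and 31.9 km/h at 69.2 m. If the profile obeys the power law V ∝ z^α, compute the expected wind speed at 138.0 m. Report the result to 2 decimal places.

36.97 km/h

First find α: α = ln(V₂/V₁)/ln(z₂/z₁) = ln(31.9/21.1)/ln(69.2/10.0) = 0.41333/1.93442 = 0.2137
Extrapolate from 69.2 m to 138.0 m: V₃ = 31.9 × (138.0/69.2)^0.2137 = 31.9 × 1.1589 = 36.9695 km/h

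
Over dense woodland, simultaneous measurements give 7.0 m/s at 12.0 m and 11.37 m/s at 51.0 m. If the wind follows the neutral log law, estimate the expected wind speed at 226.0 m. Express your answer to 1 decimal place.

15.9 m/s

Log law: V ∝ ln(z/z₀). From the pair, with r = V₁/V₂ = 0.61566,
ln z₀ = (ln z₁ − r·ln z₂)/(1 − r) = (2.4849 − 0.61566×3.9318)/0.38434 = 0.1672 → z₀ = 1.182 m
V₃ = V₁ · ln(z₃/z₀)/ln(z₁/z₀) = 7.0 × 5.2533/2.3177 = 15.8662 m/s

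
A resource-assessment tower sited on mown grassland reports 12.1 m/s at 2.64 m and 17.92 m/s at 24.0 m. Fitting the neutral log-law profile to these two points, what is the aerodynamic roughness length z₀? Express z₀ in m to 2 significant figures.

Log law: V(z) ∝ ln(z/z₀). With r = V₁/V₂ = 12.1/17.92 = 0.67522,
r · ln(z₂/z₀) = ln(z₁/z₀) ⇒ ln z₀ = (ln z₁ − r·ln z₂)/(1 − r)
ln z₀ = (0.97078 − 0.67522×3.17805) / 0.32478 = -3.6182
z₀ = exp(-3.6182) = 0.02683 m

z₀ ≈ 0.027 m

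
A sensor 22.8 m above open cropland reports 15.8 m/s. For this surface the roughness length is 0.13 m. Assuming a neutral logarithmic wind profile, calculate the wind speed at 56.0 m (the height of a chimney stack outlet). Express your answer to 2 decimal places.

18.55 m/s

Log law: V(z) ∝ ln(z/z₀), so V₂/V₁ = ln(z₂/z₀) / ln(z₁/z₀).
ln(56.0/0.13) = 6.0656, ln(22.8/0.13) = 5.1670
V₂ = 15.8 × 6.0656/5.1670 = 15.8 × 1.1739 = 18.5478 m/s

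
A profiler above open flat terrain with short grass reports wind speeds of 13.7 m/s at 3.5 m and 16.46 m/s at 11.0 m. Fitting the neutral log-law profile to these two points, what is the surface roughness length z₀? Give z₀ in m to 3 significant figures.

z₀ ≈ 0.0119 m

Log law: V(z) ∝ ln(z/z₀). With r = V₁/V₂ = 13.7/16.46 = 0.83232,
r · ln(z₂/z₀) = ln(z₁/z₀) ⇒ ln z₀ = (ln z₁ − r·ln z₂)/(1 − r)
ln z₀ = (1.25276 − 0.83232×2.39790) / 0.16768 = -4.4314
z₀ = exp(-4.4314) = 0.01190 m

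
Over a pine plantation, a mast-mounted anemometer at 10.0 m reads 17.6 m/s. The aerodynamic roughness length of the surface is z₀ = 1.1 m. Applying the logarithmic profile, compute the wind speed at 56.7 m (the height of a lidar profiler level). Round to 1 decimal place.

31.4 m/s

Log law: V(z) ∝ ln(z/z₀), so V₂/V₁ = ln(z₂/z₀) / ln(z₁/z₀).
ln(56.7/1.1) = 3.9425, ln(10.0/1.1) = 2.2073
V₂ = 17.6 × 3.9425/2.2073 = 17.6 × 1.7861 = 31.4358 m/s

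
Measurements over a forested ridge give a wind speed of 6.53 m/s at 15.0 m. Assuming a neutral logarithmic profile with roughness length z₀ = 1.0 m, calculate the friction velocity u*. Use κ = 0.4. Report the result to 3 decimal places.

Log law: V(z) = (u*/κ) · ln(z/z₀) ⇒ u* = κ · V / ln(z/z₀)
u* = 0.4 × 6.53 / ln(15.0/1.0) = 0.4 × 6.53 / 2.7081
   = 2.6120 / 2.7081 = 0.9645 m/s

u* ≈ 0.965 m/s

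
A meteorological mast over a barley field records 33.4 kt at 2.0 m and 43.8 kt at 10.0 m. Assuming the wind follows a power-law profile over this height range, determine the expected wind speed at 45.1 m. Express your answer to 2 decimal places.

56.45 kt

First find α: α = ln(V₂/V₁)/ln(z₂/z₁) = ln(43.8/33.4)/ln(10.0/2.0) = 0.27108/1.60944 = 0.1684
Extrapolate from 10.0 m to 45.1 m: V₃ = 43.8 × (45.1/10.0)^0.1684 = 43.8 × 1.2888 = 56.4491 kt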